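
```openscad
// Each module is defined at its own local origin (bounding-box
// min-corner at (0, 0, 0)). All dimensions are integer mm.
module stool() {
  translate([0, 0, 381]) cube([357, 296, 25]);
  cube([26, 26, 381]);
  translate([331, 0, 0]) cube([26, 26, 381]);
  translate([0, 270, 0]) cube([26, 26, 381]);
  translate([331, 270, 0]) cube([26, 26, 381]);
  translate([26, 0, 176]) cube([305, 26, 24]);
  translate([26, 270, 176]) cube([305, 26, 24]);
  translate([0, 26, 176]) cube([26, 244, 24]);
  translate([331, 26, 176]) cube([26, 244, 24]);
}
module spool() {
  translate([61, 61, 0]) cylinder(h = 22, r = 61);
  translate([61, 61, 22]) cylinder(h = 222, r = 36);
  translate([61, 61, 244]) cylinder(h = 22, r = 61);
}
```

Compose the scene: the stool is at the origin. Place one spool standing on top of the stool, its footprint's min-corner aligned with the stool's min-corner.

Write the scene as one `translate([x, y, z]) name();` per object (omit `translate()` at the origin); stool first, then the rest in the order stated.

stool();
translate([0, 0, 406]) spool();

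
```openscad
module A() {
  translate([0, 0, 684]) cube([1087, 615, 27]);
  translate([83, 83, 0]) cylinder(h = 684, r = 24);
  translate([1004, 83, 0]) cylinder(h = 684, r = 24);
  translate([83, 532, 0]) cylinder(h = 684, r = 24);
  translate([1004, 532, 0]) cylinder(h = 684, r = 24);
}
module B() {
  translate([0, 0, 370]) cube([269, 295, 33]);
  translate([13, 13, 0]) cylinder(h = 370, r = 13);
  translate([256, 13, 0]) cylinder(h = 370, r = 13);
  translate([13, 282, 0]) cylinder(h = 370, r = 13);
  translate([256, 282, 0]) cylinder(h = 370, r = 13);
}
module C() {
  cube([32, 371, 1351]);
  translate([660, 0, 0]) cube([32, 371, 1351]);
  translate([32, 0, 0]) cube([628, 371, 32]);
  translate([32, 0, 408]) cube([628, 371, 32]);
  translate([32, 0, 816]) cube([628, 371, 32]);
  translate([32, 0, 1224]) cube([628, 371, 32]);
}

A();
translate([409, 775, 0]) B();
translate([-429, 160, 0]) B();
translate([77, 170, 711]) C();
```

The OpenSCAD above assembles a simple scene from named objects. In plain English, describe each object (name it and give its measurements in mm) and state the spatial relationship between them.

A is a table: top 1087 mm (x) × 615 mm (y), 27 mm thick, upper face at z = 711 mm, on four round legs of 48 mm diameter, each leg's bounding box inset 59 mm from the nearest pair of top edges, running from z = 0 to the bottom of the top.

B is a four-legged stool. The seat is a 269×295×33 mm slab whose top surface is at z = 403 mm; four round legs, each 26 mm in diameter, run from the floor (z = 0) to the underside of the seat, each leg's axis is inset half a diameter from the nearest pair of seat edges (so the leg's bounding box is flush with the corner).

C is an open bookshelf. Two side panels, each 32 mm thick, 371 mm deep and 1351 mm tall, stand 692 mm apart (outside-to-outside). Between them sit 4 shelves, each 32 mm thick and 371 mm deep, spanning the full gap between the sides. The bottom shelf rests on the floor (its underside at z = 0) and the clear gap between one shelf's top and the next shelf's underside is 376 mm.

Two stools sit around the table at the +y, −x sides. The bookshelf is on top of the table.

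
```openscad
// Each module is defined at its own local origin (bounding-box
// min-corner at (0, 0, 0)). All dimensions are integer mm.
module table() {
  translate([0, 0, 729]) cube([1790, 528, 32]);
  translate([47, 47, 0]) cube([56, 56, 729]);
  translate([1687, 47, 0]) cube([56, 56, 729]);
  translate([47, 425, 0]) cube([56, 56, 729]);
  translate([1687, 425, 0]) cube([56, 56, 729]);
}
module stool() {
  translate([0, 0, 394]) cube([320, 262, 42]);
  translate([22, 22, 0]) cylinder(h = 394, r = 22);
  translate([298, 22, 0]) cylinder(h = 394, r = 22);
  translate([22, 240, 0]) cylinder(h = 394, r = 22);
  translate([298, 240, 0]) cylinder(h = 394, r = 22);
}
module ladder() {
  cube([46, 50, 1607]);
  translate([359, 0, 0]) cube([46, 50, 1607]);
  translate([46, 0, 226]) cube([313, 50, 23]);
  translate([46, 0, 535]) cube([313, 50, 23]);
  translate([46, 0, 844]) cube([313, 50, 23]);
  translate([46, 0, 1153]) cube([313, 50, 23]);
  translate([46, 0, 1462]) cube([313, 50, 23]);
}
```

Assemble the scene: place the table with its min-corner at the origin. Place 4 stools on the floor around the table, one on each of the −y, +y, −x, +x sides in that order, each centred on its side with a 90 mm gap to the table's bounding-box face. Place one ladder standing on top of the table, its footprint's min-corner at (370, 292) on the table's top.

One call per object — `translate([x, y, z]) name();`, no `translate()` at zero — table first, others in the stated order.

table();
translate([735, -352, 0]) stool();
translate([735, 618, 0]) stool();
translate([-410, 133, 0]) stool();
translate([1880, 133, 0]) stool();
translate([370, 292, 761]) ladder();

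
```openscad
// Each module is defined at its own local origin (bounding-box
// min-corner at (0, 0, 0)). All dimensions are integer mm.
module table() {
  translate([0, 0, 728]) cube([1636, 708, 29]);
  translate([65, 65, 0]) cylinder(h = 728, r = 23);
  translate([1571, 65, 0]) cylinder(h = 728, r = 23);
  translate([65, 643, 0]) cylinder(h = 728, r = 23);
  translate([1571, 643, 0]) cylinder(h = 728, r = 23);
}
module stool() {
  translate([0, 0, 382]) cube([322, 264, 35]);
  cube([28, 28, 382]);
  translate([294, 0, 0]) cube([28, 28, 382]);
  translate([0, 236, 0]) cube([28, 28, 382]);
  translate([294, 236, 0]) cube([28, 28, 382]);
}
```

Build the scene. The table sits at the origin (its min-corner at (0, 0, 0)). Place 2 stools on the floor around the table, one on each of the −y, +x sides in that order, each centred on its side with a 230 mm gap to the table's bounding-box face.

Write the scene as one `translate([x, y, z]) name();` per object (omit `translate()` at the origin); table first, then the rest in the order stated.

table();
translate([657, -494, 0]) stool();
translate([1866, 222, 0]) stool();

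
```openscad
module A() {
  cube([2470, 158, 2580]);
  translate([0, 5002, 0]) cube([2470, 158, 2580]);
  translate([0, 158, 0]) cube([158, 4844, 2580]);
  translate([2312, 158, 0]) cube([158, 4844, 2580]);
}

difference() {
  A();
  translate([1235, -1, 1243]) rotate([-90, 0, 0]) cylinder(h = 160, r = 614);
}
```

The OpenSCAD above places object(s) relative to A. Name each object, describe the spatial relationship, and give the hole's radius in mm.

A is a house frame. The house frame has a circular hole through its front wall. The hole's radius is 614 mm.

The subtracted cylinder has r = 614 mm.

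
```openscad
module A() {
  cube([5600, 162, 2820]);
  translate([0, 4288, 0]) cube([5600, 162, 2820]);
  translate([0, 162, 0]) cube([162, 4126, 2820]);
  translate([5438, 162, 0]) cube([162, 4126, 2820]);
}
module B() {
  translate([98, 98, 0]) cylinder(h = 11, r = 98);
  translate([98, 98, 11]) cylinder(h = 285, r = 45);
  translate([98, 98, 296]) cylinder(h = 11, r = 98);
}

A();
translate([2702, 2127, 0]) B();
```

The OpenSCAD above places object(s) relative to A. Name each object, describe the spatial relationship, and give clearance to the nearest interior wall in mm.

A is a house frame. B is a spool. The spool sits inside the house frame, centred. The clearance to the nearest interior wall is 1965 mm.

Clearances: x = 2540, y = 1965; minimum 1965 mm.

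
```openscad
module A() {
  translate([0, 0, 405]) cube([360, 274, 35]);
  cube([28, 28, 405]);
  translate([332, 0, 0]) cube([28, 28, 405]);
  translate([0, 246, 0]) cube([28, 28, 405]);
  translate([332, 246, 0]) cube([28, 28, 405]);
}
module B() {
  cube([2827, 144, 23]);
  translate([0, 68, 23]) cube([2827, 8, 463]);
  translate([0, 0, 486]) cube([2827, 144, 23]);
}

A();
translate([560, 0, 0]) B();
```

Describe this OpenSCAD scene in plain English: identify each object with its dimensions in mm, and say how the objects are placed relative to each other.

A is a simple wooden stool: a rectangular seat 360 mm (x) by 274 mm (y), 35 mm thick, top face at z = 440 mm, on four square legs, each 28×28 mm in cross-section. The legs rest on z = 0, each flush with a corner of the seat.

B is an I-beam lying along x, 2827 mm long. Overall section height 509 mm. Two flanges 144 mm wide (y) and 23 mm thick, one on the floor and one at the top; a web 8 mm thick runs between them, centred on the flange width.

The I-beam is on the floor beside the stool on its +x side.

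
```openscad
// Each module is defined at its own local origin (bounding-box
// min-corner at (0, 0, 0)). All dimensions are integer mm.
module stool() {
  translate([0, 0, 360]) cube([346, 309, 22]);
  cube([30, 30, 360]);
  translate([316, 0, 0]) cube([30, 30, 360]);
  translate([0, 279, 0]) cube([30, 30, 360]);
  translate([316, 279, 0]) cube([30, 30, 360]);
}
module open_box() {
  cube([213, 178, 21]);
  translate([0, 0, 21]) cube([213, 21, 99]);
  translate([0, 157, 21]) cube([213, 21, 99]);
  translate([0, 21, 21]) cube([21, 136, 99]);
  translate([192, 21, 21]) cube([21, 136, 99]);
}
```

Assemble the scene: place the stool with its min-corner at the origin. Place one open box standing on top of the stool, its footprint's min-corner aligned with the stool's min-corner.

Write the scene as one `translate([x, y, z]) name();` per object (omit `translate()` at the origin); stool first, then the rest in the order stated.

stool();
translate([0, 0, 382]) open_box();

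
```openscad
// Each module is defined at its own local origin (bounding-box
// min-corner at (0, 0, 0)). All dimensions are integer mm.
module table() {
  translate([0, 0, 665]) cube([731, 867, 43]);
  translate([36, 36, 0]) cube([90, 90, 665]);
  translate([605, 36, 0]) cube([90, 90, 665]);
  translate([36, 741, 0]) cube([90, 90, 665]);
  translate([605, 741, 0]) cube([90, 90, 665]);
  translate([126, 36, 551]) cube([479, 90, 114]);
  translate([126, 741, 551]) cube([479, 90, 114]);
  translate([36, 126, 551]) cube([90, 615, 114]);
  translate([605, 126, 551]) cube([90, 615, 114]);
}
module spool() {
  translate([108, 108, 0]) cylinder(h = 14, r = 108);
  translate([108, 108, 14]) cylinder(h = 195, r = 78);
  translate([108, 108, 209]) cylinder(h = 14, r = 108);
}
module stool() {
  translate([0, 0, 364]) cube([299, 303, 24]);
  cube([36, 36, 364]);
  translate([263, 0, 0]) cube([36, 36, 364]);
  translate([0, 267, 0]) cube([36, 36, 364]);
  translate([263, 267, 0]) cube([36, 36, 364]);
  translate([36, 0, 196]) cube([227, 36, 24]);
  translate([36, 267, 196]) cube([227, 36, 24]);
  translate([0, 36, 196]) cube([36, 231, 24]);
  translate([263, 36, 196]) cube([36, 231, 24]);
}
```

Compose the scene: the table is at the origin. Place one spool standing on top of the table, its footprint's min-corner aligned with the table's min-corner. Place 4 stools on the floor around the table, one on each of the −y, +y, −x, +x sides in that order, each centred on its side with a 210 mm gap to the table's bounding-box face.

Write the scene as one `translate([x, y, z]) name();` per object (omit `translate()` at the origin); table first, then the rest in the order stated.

table();
translate([0, 0, 708]) spool();
translate([216, -513, 0]) stool();
translate([216, 1077, 0]) stool();
translate([-509, 282, 0]) stool();
translate([941, 282, 0]) stool();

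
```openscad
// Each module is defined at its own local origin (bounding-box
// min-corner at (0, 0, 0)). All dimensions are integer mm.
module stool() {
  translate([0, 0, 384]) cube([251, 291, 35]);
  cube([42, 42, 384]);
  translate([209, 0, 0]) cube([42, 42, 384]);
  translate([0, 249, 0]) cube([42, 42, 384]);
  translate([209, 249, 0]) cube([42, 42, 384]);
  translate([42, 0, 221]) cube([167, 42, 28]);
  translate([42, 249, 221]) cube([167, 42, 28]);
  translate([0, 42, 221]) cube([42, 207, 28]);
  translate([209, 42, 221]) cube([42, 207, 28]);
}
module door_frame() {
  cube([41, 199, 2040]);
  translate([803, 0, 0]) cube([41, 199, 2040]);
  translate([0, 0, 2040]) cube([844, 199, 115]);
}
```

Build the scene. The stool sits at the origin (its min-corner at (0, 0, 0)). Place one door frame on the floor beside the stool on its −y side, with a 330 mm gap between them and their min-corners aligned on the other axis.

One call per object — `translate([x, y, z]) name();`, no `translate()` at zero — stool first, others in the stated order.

stool();
translate([0, -529, 0]) door_frame();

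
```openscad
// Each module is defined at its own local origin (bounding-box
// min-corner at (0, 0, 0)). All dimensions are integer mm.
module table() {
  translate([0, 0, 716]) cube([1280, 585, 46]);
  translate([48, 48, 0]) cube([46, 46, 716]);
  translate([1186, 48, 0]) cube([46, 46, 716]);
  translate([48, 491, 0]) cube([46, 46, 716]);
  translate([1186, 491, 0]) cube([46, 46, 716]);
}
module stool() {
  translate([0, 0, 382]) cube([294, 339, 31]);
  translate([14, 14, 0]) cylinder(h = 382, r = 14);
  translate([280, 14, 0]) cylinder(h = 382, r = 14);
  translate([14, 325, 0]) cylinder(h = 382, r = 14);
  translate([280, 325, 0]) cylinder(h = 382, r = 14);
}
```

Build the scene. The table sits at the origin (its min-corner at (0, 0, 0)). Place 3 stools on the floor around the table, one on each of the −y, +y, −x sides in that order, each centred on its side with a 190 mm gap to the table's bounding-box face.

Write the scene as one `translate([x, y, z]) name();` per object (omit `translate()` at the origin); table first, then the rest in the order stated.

table();
translate([493, -529, 0]) stool();
translate([493, 775, 0]) stool();
translate([-484, 123, 0]) stool();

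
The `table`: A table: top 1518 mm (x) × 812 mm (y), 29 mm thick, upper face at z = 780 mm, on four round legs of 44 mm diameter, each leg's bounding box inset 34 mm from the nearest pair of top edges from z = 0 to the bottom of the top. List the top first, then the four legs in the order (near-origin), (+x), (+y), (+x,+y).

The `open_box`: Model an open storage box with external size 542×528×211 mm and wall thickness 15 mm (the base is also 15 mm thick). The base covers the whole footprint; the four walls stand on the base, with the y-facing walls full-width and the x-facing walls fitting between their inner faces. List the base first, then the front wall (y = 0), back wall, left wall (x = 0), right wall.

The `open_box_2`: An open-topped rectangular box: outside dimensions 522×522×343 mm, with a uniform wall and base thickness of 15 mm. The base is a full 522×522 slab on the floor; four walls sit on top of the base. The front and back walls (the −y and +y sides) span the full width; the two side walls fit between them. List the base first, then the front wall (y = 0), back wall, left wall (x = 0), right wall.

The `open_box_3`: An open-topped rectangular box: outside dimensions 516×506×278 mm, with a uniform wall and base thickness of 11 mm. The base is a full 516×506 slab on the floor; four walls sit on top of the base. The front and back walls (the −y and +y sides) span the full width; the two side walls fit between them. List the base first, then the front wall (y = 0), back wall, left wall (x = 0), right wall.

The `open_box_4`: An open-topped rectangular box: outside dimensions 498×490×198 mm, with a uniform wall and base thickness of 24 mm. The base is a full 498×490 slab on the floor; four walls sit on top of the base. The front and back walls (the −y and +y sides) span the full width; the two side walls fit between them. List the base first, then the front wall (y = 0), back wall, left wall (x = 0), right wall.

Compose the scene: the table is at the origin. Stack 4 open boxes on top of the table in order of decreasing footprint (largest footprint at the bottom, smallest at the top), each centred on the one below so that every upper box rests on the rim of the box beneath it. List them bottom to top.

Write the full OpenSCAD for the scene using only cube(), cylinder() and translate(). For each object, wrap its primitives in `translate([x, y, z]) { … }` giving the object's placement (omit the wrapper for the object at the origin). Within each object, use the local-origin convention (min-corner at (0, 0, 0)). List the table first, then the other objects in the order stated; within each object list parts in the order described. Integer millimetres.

translate([0, 0, 751]) cube([1518, 812, 29]);
translate([56, 56, 0]) cylinder(h = 751, r = 22);
translate([1462, 56, 0]) cylinder(h = 751, r = 22);
translate([56, 756, 0]) cylinder(h = 751, r = 22);
translate([1462, 756, 0]) cylinder(h = 751, r = 22);
translate([488, 142, 780]) {
  cube([542, 528, 15]);
  translate([0, 0, 15]) cube([542, 15, 196]);
  translate([0, 513, 15]) cube([542, 15, 196]);
  translate([0, 15, 15]) cube([15, 498, 196]);
  translate([527, 15, 15]) cube([15, 498, 196]);
}
translate([498, 145, 991]) {
  cube([522, 522, 15]);
  translate([0, 0, 15]) cube([522, 15, 328]);
  translate([0, 507, 15]) cube([522, 15, 328]);
  translate([0, 15, 15]) cube([15, 492, 328]);
  translate([507, 15, 15]) cube([15, 492, 328]);
}
translate([501, 153, 1334]) {
  cube([516, 506, 11]);
  translate([0, 0, 11]) cube([516, 11, 267]);
  translate([0, 495, 11]) cube([516, 11, 267]);
  translate([0, 11, 11]) cube([11, 484, 267]);
  translate([505, 11, 11]) cube([11, 484, 267]);
}
translate([510, 161, 1612]) {
  cube([498, 490, 24]);
  translate([0, 0, 24]) cube([498, 24, 174]);
  translate([0, 466, 24]) cube([498, 24, 174]);
  translate([0, 24, 24]) cube([24, 442, 174]);
  translate([474, 24, 24]) cube([24, 442, 174]);
}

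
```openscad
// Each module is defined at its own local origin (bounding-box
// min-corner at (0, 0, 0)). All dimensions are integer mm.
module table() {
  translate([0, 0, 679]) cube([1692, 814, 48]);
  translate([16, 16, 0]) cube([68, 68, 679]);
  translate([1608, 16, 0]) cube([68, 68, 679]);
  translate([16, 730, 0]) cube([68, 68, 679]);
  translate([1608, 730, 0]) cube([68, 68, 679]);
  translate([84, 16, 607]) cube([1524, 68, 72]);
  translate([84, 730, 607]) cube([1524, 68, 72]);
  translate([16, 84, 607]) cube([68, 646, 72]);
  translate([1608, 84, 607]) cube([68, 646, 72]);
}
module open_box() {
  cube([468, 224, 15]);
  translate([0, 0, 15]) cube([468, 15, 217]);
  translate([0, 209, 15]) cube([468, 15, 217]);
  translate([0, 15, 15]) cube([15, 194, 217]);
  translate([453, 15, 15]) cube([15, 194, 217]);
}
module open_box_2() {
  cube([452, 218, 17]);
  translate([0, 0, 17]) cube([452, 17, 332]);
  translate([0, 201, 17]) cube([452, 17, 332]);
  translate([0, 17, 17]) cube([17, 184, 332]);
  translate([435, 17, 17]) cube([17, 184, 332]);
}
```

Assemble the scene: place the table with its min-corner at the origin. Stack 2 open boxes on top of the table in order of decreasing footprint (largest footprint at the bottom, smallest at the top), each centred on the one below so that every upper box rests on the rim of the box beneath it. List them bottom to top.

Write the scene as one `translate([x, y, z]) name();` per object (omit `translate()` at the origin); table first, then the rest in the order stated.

table();
translate([612, 295, 727]) open_box();
translate([620, 298, 959]) open_box_2();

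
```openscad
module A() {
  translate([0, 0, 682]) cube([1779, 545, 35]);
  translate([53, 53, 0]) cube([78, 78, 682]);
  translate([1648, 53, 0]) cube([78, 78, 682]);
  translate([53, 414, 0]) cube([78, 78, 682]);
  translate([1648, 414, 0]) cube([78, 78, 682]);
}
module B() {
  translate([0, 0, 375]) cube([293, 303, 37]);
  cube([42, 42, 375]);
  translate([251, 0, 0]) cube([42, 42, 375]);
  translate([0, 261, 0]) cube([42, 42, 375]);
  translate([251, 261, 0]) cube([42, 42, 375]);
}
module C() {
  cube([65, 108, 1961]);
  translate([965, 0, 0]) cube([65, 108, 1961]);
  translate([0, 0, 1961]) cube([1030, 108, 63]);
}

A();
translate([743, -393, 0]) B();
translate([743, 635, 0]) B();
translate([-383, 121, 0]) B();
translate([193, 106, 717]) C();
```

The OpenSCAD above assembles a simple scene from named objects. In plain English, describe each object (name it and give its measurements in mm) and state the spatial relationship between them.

A is a table with a 1779×545 mm rectangular top, 35 mm thick, top surface at z = 717 mm, supported by four 78×78 mm square legs, each inset 53 mm from the nearest pair of top edges, running from the floor.

B is a four-legged stool. The seat is 293×303 mm, 37 mm thick, top at z = 412 mm. It stands on four square legs, each 42×42 mm in cross-section, from z = 0 to the seat underside, each flush with a corner of the seat.

C is a rectangular door frame: two vertical jambs of 65×108 mm section, 1961 mm tall, with a clear opening 900 mm wide between their inner faces. A header 63 mm tall and 108 mm deep lies on top of the jambs and spans the full outside width.

Three stools sit around the table at the −y, +y, −x sides. The door frame is on top of the table.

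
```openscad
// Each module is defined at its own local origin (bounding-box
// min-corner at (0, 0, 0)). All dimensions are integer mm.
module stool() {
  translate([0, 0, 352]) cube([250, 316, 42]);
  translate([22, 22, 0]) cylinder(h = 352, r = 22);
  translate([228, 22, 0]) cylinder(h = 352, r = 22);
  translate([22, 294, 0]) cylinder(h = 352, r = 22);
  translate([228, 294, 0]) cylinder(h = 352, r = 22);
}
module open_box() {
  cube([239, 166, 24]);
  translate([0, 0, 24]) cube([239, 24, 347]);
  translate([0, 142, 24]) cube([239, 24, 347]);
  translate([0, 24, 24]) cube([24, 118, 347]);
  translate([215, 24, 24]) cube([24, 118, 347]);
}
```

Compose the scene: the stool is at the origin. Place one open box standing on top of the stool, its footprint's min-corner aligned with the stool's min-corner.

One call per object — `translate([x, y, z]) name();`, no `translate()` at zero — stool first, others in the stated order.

stool();
translate([0, 0, 394]) open_box();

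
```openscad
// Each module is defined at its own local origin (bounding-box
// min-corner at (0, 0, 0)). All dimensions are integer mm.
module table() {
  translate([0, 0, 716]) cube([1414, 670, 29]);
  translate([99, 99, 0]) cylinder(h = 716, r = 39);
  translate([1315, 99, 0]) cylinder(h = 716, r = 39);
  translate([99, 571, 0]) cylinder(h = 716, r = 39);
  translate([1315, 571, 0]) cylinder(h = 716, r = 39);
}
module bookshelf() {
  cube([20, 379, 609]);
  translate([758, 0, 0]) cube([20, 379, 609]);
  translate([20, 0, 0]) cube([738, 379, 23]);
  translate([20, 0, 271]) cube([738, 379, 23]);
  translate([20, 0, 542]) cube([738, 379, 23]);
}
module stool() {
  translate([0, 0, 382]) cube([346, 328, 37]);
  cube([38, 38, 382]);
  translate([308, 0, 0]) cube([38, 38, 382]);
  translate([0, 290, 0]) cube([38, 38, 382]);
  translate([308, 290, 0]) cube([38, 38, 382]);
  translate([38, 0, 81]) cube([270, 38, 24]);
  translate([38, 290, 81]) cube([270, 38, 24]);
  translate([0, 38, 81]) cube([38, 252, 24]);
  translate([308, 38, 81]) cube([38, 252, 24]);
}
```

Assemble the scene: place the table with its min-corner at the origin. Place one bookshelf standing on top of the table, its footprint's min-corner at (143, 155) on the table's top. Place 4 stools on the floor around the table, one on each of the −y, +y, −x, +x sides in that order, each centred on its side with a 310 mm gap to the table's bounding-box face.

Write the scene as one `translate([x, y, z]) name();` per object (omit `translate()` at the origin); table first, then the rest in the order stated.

table();
translate([143, 155, 745]) bookshelf();
translate([534, -638, 0]) stool();
translate([534, 980, 0]) stool();
translate([-656, 171, 0]) stool();
translate([1724, 171, 0]) stool();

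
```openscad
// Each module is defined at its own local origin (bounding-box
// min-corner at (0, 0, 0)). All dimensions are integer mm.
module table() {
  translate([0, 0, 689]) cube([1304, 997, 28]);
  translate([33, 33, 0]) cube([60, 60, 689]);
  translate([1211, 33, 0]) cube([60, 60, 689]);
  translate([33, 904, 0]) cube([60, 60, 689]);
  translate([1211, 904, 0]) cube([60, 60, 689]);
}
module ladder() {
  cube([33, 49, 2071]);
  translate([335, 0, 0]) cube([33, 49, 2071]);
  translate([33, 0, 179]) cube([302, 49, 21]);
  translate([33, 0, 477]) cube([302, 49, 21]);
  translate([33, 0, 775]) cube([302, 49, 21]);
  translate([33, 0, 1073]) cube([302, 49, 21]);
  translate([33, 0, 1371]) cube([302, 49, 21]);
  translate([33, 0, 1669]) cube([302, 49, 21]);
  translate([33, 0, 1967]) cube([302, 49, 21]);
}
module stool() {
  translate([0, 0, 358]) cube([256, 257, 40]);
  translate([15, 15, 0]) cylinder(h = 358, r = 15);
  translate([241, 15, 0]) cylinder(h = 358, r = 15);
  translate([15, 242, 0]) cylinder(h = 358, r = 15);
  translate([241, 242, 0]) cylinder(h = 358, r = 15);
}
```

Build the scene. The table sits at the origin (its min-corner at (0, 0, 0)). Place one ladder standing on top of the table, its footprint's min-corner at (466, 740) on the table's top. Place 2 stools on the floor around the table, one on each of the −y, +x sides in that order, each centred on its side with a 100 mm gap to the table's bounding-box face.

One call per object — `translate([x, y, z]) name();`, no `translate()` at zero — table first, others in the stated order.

table();
translate([466, 740, 717]) ladder();
translate([524, -357, 0]) stool();
translate([1404, 370, 0]) stool();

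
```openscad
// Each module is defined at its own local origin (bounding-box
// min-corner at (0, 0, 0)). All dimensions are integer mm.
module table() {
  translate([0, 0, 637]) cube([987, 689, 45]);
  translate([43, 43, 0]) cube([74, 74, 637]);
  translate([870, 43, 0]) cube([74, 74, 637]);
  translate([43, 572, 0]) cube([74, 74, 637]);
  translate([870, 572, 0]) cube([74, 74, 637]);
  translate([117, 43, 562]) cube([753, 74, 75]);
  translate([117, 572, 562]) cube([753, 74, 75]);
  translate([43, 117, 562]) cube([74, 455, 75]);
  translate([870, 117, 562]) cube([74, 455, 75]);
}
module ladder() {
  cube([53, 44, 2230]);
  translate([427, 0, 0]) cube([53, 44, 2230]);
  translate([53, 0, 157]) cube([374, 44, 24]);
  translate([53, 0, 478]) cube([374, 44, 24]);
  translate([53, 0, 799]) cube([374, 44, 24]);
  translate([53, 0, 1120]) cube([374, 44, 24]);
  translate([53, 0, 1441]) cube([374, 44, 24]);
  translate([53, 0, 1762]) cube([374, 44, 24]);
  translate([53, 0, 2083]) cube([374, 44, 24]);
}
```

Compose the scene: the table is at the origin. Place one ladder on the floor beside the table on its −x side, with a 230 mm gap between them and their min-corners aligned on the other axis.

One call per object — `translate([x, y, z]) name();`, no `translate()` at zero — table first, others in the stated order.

table();
translate([-710, 0, 0]) ladder();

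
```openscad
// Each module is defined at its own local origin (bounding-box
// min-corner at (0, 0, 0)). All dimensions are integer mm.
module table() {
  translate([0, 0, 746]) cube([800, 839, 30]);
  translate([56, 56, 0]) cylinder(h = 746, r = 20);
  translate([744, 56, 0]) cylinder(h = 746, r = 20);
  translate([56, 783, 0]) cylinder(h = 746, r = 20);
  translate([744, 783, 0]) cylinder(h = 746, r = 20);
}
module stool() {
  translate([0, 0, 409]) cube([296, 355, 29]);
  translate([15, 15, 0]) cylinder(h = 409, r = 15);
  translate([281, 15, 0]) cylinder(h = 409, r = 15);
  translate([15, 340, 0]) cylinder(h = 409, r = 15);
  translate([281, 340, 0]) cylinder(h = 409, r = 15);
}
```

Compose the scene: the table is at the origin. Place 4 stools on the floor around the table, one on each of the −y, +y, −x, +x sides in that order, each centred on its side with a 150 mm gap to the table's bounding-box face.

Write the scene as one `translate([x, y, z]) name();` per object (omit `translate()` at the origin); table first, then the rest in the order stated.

table();
translate([252, -505, 0]) stool();
translate([252, 989, 0]) stool();
translate([-446, 242, 0]) stool();
translate([950, 242, 0]) stool();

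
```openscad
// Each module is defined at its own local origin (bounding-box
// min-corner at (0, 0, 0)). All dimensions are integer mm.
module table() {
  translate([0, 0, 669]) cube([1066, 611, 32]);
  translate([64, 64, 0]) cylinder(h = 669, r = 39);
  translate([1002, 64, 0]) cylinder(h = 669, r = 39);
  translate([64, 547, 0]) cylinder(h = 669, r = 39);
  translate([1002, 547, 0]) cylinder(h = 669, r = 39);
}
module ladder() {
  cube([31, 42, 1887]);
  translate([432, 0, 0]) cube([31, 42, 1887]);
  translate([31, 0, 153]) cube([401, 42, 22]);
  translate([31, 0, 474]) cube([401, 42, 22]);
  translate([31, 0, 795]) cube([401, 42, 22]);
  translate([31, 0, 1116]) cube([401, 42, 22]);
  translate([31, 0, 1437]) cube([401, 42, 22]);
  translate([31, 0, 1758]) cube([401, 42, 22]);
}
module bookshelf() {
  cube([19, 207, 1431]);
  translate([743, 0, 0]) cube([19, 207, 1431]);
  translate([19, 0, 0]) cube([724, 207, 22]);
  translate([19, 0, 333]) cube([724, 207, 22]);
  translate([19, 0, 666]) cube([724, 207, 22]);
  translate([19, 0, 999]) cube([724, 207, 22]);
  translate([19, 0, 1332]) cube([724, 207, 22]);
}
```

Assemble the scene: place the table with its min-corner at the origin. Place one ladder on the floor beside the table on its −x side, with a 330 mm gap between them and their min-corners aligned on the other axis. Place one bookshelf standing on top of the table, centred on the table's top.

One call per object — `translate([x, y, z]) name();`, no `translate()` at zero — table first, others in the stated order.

table();
translate([-793, 0, 0]) ladder();
translate([152, 202, 701]) bookshelf();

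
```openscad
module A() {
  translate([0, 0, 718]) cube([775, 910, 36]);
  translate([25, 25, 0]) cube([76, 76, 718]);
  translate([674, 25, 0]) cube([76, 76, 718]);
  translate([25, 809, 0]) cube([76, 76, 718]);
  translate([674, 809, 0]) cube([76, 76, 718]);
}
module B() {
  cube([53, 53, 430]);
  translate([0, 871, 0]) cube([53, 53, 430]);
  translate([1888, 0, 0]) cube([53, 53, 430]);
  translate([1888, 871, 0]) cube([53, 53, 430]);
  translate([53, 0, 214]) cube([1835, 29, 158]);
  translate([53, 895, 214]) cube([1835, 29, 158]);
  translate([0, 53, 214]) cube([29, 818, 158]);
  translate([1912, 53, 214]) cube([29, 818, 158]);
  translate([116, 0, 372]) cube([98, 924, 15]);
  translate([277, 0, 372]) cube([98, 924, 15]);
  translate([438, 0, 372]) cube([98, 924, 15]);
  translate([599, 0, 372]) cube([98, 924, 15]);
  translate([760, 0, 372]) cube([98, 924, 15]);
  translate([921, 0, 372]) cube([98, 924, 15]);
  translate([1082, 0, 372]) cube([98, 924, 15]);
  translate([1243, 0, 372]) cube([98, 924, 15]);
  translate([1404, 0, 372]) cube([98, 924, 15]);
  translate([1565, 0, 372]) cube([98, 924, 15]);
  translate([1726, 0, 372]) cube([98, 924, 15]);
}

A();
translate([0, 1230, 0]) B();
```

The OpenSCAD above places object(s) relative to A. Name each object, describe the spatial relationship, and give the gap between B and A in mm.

A is a table. B is a bed frame. The bed frame is on the floor beside the table on its +y side. The gap between the bed frame and the table is 320 mm.

The bed frame's nearest face is 320 mm from the table's +y face.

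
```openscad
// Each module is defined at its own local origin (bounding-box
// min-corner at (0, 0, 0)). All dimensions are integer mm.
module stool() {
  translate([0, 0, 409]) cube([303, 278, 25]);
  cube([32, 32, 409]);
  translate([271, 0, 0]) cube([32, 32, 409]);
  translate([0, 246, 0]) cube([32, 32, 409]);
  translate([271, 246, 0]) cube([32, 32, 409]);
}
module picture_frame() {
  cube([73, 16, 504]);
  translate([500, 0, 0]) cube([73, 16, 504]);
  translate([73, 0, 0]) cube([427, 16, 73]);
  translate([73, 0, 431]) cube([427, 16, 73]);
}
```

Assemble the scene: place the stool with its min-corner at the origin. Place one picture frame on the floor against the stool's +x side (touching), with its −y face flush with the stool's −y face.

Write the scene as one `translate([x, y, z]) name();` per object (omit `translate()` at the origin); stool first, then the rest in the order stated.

stool();
translate([303, 0, 0]) picture_frame();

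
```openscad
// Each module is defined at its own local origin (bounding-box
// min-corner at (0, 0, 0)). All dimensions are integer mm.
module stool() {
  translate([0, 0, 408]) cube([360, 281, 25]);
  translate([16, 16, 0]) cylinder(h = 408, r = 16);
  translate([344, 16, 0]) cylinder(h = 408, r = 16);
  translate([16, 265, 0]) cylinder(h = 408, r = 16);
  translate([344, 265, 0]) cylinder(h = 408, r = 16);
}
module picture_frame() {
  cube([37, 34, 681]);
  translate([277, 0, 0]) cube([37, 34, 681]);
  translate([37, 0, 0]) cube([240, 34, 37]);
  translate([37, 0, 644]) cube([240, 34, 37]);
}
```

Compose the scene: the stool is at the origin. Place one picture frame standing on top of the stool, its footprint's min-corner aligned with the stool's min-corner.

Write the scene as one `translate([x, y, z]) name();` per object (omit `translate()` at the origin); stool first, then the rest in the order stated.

stool();
translate([0, 0, 433]) picture_frame();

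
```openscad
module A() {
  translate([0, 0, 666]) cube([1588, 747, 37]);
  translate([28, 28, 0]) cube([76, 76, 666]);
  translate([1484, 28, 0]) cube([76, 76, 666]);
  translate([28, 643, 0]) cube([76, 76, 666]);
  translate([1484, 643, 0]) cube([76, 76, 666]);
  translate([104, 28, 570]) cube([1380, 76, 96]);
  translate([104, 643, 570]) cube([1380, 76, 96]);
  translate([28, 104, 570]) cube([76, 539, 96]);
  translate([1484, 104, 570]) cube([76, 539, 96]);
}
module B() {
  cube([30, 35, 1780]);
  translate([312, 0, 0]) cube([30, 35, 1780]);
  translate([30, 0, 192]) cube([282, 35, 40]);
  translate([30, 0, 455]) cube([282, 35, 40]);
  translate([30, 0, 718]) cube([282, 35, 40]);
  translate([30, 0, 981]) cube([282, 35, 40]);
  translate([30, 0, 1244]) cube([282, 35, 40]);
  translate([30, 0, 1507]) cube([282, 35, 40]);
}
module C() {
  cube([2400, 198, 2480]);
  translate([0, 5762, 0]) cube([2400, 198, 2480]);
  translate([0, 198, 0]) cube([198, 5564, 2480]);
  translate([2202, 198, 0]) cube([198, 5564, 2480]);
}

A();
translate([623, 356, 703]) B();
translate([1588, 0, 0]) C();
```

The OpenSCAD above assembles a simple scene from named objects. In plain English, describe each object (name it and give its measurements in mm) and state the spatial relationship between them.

A is a rectangular dining table. The top is 1588×747×37 mm with its upper surface at z = 703 mm. It stands on four 76×76 mm square legs, each inset 28 mm from the nearest pair of top edges, running from the floor to the underside of the top. Four apron rails, 76 mm thick and 96 mm tall, run between adjacent legs with their top edges flush with the underside of the top and their outer faces flush with the legs' outer faces.

B is a straight ladder. Two 30×35 mm vertical rails, 1780 mm tall, stand 342 mm apart (outside-to-outside) with their front faces coplanar on the −y side. 6 rungs, each 35 mm deep and 40 mm tall, span between the inner faces of the rails, front faces flush with the rails. The lowest rung's underside is at z = 192 mm and rungs are spaced 263 mm apart (underside to underside).

C is the wall frame of a small rectangular building: four walls, each 2480 mm tall and 198 mm thick, enclosing a footprint 2400 mm (x) by 5960 mm (y) outside-to-outside, with no floor or roof. The front and back walls (the −y and +y sides) span the full width; the two side walls fit between them.

The ladder is on top of the table, centred. The house frame is against the table's +x side, with their −y faces flush.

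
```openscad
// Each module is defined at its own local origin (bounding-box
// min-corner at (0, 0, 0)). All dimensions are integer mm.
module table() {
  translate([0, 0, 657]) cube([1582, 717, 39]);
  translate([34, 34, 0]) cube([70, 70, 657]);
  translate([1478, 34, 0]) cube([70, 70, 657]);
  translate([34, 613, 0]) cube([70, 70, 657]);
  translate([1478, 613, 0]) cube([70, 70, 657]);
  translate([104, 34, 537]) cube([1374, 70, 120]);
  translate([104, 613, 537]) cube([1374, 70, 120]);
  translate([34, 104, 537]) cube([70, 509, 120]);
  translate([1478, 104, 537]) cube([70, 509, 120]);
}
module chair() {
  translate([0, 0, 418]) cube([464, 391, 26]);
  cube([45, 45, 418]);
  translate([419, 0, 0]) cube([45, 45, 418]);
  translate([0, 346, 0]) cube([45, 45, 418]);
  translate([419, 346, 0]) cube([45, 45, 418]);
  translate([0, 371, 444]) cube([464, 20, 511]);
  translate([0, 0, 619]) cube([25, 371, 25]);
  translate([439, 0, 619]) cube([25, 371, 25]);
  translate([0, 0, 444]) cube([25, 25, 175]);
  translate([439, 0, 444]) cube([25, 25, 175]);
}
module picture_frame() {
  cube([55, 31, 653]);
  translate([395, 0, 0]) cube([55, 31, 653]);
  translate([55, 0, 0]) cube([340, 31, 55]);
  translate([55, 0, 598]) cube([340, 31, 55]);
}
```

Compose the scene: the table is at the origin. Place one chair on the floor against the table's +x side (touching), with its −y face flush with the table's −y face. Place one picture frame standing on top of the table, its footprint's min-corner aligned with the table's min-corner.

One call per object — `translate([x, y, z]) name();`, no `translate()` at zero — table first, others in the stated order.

table();
translate([1582, 0, 0]) chair();
translate([0, 0, 696]) picture_frame();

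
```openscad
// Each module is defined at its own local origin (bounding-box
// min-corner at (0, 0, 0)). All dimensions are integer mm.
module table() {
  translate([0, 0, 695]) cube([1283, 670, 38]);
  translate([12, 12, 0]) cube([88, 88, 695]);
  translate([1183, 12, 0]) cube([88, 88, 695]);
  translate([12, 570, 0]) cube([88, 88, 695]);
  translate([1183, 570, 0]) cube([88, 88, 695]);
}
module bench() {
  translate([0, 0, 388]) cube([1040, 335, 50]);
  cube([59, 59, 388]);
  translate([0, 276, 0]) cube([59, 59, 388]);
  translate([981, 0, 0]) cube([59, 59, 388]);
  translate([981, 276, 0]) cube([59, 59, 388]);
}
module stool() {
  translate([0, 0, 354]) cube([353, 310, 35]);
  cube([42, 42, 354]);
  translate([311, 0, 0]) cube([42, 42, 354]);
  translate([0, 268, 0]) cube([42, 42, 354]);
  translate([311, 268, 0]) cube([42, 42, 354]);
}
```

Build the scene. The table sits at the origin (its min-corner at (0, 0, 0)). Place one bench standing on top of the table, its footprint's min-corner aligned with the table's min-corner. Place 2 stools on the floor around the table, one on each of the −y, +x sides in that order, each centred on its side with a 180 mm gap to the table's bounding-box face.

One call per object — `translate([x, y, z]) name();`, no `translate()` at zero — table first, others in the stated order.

table();
translate([0, 0, 733]) bench();
translate([465, -490, 0]) stool();
translate([1463, 180, 0]) stool();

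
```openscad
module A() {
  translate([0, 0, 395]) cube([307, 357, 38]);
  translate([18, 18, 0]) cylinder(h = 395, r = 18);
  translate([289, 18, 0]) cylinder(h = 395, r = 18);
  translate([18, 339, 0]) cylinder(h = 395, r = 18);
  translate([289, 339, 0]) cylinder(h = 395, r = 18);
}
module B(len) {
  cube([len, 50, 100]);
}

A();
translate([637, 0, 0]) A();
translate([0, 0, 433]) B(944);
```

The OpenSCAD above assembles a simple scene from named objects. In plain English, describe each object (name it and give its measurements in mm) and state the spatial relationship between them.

A is a four-legged stool. The seat is a 307×357×38 mm slab whose top surface is at z = 433 mm; four round legs, each 36 mm in diameter, run from the floor (z = 0) to the underside of the seat, each leg's axis is inset half a diameter from the nearest pair of seat edges (so the leg's bounding box is flush with the corner).

B is a rectangular beam 944 mm long (x), 50 mm deep (y), 100 mm thick (z).

The beam spans the tops of two stools placed 330 mm apart, resting at z = 433 mm.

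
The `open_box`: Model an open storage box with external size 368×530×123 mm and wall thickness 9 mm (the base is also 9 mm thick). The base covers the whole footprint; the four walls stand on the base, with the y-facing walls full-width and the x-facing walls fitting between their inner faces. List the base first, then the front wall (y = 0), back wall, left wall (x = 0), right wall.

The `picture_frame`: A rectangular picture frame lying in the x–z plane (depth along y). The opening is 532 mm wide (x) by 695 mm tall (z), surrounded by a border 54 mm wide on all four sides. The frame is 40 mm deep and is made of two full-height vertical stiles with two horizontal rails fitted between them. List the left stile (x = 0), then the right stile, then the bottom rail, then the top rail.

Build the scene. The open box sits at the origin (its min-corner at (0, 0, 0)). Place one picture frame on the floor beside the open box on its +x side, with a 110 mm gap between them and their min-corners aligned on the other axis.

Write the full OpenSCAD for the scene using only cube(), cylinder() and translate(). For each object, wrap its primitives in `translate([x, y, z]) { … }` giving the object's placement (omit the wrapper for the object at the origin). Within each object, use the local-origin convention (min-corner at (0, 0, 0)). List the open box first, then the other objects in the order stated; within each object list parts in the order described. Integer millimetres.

cube([368, 530, 9]);
translate([0, 0, 9]) cube([368, 9, 114]);
translate([0, 521, 9]) cube([368, 9, 114]);
translate([0, 9, 9]) cube([9, 512, 114]);
translate([359, 9, 9]) cube([9, 512, 114]);
translate([478, 0, 0]) {
  cube([54, 40, 803]);
  translate([586, 0, 0]) cube([54, 40, 803]);
  translate([54, 0, 0]) cube([532, 40, 54]);
  translate([54, 0, 749]) cube([532, 40, 54]);
}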